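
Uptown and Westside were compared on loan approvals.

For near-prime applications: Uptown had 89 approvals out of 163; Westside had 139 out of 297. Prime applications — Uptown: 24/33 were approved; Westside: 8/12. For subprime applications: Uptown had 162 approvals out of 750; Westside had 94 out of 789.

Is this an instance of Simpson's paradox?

Near-prime: Uptown 89/163 = 54.6%, Westside 139/297 = 46.8% → Uptown
Prime: Uptown 24/33 = 72.7%, Westside 8/12 = 66.7% → Uptown
Subprime: Uptown 162/750 = 21.6%, Westside 94/789 = 11.9% → Uptown
Overall: Uptown 275/946 = 29.1%, Westside 241/1098 = 21.9% → Uptown
Uptown wins overall and in every credit group — no reversal.

No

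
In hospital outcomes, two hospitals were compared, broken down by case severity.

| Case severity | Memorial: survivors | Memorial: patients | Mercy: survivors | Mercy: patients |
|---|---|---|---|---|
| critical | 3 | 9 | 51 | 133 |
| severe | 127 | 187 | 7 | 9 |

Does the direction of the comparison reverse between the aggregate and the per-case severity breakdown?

Critical: Memorial 3/9 = 33.3%, Mercy 51/133 = 38.3% → Mercy
Severe: Memorial 127/187 = 67.9%, Mercy 7/9 = 77.8% → Mercy
Overall: Memorial 130/196 = 66.3%, Mercy 58/142 = 40.8% → Memorial
Mercy wins each case group but Memorial wins overall — the comparison reverses. Mercy's patients skew toward critical, which has a lower base rate.

Yes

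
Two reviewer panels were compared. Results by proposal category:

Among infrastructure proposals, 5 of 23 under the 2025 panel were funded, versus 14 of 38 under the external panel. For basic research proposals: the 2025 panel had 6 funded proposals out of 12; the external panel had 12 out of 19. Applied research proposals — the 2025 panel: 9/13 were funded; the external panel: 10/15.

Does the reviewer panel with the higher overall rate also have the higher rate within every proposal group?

Infrastructure: the 2025 panel 5/23 = 21.7%, the external panel 14/38 = 36.8% → the external panel
Basic research: the 2025 panel 6/12 = 50.0%, the external panel 12/19 = 63.2% → the external panel
Applied research: the 2025 panel 9/13 = 69.2%, the external panel 10/15 = 66.7% → the 2025 panel
Overall: the 2025 panel 20/48 = 41.7%, the external panel 36/72 = 50.0% → the external panel
Neither sweeps: the 2025 panel wins 1 of 3 groups, the external panel wins 2. The external panel wins overall but not every group — no Simpson reversal.

No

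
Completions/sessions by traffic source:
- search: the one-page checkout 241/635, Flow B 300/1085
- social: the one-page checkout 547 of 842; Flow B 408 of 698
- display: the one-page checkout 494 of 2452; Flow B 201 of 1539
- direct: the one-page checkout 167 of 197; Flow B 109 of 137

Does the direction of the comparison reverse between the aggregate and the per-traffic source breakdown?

Search: the one-page checkout 241/635 = 38.0%, Flow B 300/1085 = 27.6% → the one-page checkout
Social: the one-page checkout 547/842 = 65.0%, Flow B 408/698 = 58.5% → the one-page checkout
Display: the one-page checkout 494/2452 = 20.1%, Flow B 201/1539 = 13.1% → the one-page checkout
Direct: the one-page checkout 167/197 = 84.8%, Flow B 109/137 = 79.6% → the one-page checkout
Overall: the one-page checkout 1449/4126 = 35.1%, Flow B 1018/3459 = 29.4% → the one-page checkout
The one-page checkout wins overall and in every traffic group — no reversal.

No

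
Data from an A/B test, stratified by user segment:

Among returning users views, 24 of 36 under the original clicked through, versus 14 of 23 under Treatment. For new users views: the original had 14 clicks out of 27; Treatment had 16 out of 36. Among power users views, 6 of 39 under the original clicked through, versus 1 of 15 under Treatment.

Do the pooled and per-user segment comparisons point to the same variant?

Returning users: the original 24/36 = 66.7%, Treatment 14/23 = 60.9% → the original
New users: the original 14/27 = 51.9%, Treatment 16/36 = 44.4% → the original
Power users: the original 6/39 = 15.4%, Treatment 1/15 = 6.7% → the original
Overall: the original 44/102 = 43.1%, Treatment 31/74 = 41.9% → the original
The original wins overall and in every user group — no reversal.

Yes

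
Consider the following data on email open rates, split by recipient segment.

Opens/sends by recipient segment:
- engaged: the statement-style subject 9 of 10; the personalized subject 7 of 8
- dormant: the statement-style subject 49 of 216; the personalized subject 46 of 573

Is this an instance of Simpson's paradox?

No

Engaged: the statement-style subject 9/10 = 90.0%, the personalized subject 7/8 = 87.5% → the statement-style subject
Dormant: the statement-style subject 49/216 = 22.7%, the personalized subject 46/573 = 8.0% → the statement-style subject
Overall: the statement-style subject 58/226 = 25.7%, the personalized subject 53/581 = 9.1% → the statement-style subject
The statement-style subject wins overall and in every recipient group — no reversal.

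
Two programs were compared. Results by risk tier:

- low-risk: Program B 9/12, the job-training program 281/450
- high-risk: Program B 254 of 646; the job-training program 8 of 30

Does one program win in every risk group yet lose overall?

Yes

Low-risk: Program B 9/12 = 75.0%, the job-training program 281/450 = 62.4% → Program B
High-risk: Program B 254/646 = 39.3%, the job-training program 8/30 = 26.7% → Program B
Overall: Program B 263/658 = 40.0%, the job-training program 289/480 = 60.2% → the job-training program
Program B wins each risk group but the job-training program wins overall — the comparison reverses. Program B's participants skew toward high-risk, which has a lower base rate.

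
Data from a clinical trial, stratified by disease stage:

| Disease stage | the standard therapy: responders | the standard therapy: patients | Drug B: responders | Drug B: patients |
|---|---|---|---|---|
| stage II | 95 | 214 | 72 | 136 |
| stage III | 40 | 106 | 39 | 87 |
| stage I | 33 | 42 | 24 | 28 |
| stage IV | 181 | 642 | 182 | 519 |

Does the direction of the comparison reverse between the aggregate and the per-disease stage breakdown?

Stage II: the standard therapy 95/214 = 44.4%, Drug B 72/136 = 52.9% → Drug B
Stage III: the standard therapy 40/106 = 37.7%, Drug B 39/87 = 44.8% → Drug B
Stage I: the standard therapy 33/42 = 78.6%, Drug B 24/28 = 85.7% → Drug B
Stage IV: the standard therapy 181/642 = 28.2%, Drug B 182/519 = 35.1% → Drug B
Overall: the standard therapy 349/1004 = 34.8%, Drug B 317/770 = 41.2% → Drug B
Drug B wins overall and in every disease group — no reversal.

No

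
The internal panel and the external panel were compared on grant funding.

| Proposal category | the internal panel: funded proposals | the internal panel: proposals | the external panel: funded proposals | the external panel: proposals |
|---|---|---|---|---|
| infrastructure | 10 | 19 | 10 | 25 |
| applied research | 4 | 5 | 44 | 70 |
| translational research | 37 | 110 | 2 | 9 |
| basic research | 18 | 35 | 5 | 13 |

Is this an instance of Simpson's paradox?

Infrastructure: the internal panel 10/19 = 52.6%, the external panel 10/25 = 40.0% → the internal panel
Applied research: the internal panel 4/5 = 80.0%, the external panel 44/70 = 62.9% → the internal panel
Translational research: the internal panel 37/110 = 33.6%, the external panel 2/9 = 22.2% → the internal panel
Basic research: the internal panel 18/35 = 51.4%, the external panel 5/13 = 38.5% → the internal panel
Overall: the internal panel 69/169 = 40.8%, the external panel 61/117 = 52.1% → the external panel
The internal panel wins each proposal group but the external panel wins overall — the comparison reverses. The internal panel's proposals skew toward translational research, which has a lower base rate.

Yes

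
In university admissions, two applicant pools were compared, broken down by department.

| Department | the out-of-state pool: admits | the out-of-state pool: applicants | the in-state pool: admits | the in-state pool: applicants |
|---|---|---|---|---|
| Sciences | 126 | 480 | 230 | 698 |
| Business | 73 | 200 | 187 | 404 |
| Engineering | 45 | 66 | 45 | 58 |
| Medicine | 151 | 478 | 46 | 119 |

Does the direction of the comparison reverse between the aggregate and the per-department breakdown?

Sciences: the out-of-state pool 126/480 = 26.2%, the in-state pool 230/698 = 33.0% → the in-state pool
Business: the out-of-state pool 73/200 = 36.5%, the in-state pool 187/404 = 46.3% → the in-state pool
Engineering: the out-of-state pool 45/66 = 68.2%, the in-state pool 45/58 = 77.6% → the in-state pool
Medicine: the out-of-state pool 151/478 = 31.6%, the in-state pool 46/119 = 38.7% → the in-state pool
Overall: the out-of-state pool 395/1224 = 32.3%, the in-state pool 508/1279 = 39.7% → the in-state pool
The in-state pool wins overall and in every department group — no reversal.

No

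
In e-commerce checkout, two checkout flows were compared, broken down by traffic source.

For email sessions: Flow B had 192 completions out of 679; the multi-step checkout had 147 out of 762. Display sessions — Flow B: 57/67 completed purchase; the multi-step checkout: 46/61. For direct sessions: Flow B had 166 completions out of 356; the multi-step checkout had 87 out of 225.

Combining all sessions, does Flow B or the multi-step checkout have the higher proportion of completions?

Email: Flow B 192/679 = 28.3%, the multi-step checkout 147/762 = 19.3% → Flow B
Display: Flow B 57/67 = 85.1%, the multi-step checkout 46/61 = 75.4% → Flow B
Direct: Flow B 166/356 = 46.6%, the multi-step checkout 87/225 = 38.7% → Flow B
Overall: Flow B 415/1102 = 37.7%, the multi-step checkout 280/1048 = 26.7% → Flow B

Flow B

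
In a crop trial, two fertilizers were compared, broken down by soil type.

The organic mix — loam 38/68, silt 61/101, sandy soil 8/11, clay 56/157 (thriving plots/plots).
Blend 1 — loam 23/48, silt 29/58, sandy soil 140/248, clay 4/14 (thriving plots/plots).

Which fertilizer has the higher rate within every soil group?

the organic mix

Loam: the organic mix 38/68 = 55.9%, Blend 1 23/48 = 47.9% → the organic mix
Silt: the organic mix 61/101 = 60.4%, Blend 1 29/58 = 50.0% → the organic mix
Sandy soil: the organic mix 8/11 = 72.7%, Blend 1 140/248 = 56.5% → the organic mix
Clay: the organic mix 56/157 = 35.7%, Blend 1 4/14 = 28.6% → the organic mix
The organic mix has the higher rate in all 4 groups.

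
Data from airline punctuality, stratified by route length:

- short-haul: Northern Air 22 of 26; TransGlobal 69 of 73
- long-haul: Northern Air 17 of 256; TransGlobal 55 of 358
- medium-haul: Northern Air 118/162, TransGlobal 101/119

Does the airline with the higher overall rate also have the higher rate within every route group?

Short-haul: Northern Air 22/26 = 84.6%, TransGlobal 69/73 = 94.5% → TransGlobal
Long-haul: Northern Air 17/256 = 6.6%, TransGlobal 55/358 = 15.4% → TransGlobal
Medium-haul: Northern Air 118/162 = 72.8%, TransGlobal 101/119 = 84.9% → TransGlobal
Overall: Northern Air 157/444 = 35.4%, TransGlobal 225/550 = 40.9% → TransGlobal
TransGlobal wins overall and in every route group — no reversal.

Yes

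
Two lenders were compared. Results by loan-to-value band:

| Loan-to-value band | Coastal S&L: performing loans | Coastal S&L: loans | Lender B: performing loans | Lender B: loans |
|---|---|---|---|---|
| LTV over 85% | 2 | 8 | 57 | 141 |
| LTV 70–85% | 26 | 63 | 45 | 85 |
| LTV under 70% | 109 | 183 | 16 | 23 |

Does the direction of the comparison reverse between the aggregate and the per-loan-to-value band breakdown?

Yes

LTV over 85%: Coastal S&L 2/8 = 25.0%, Lender B 57/141 = 40.4% → Lender B
LTV 70–85%: Coastal S&L 26/63 = 41.3%, Lender B 45/85 = 52.9% → Lender B
LTV under 70%: Coastal S&L 109/183 = 59.6%, Lender B 16/23 = 69.6% → Lender B
Overall: Coastal S&L 137/254 = 53.9%, Lender B 118/249 = 47.4% → Coastal S&L
Lender B wins each loan-to-value group but Coastal S&L wins overall — the comparison reverses. Lender B's loans skew toward LTV over 85%, which has a lower base rate.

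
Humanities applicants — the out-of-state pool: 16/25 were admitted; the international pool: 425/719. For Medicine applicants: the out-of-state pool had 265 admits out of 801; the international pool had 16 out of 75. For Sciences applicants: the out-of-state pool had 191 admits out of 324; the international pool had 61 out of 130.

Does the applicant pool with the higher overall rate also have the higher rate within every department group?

No

Humanities: the out-of-state pool 16/25 = 64.0%, the international pool 425/719 = 59.1% → the out-of-state pool
Medicine: the out-of-state pool 265/801 = 33.1%, the international pool 16/75 = 21.3% → the out-of-state pool
Sciences: the out-of-state pool 191/324 = 59.0%, the international pool 61/130 = 46.9% → the out-of-state pool
Overall: the out-of-state pool 472/1150 = 41.0%, the international pool 502/924 = 54.3% → the international pool
The out-of-state pool wins each department group but the international pool wins overall — the comparison reverses. The out-of-state pool's applicants skew toward Medicine, which has a lower base rate.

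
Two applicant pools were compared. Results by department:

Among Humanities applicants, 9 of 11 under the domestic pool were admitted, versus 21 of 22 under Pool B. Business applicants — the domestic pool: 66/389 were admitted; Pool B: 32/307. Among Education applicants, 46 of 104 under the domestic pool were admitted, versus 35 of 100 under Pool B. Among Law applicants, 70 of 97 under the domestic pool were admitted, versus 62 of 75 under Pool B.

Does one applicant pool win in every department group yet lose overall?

Humanities: the domestic pool 9/11 = 81.8%, Pool B 21/22 = 95.5% → Pool B
Business: the domestic pool 66/389 = 17.0%, Pool B 32/307 = 10.4% → the domestic pool
Education: the domestic pool 46/104 = 44.2%, Pool B 35/100 = 35.0% → the domestic pool
Law: the domestic pool 70/97 = 72.2%, Pool B 62/75 = 82.7% → Pool B
Overall: the domestic pool 191/601 = 31.8%, Pool B 150/504 = 29.8% → the domestic pool
Neither sweeps: the domestic pool wins 2 of 4 groups, Pool B wins 2. The domestic pool wins overall but not every group — no Simpson reversal.

No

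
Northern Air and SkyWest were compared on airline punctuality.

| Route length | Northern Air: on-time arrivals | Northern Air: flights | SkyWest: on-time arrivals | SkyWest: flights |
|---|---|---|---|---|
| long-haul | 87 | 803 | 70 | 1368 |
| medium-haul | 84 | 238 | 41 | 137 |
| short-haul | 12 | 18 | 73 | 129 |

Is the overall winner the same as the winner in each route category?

Yes

Long-haul: Northern Air 87/803 = 10.8%, SkyWest 70/1368 = 5.1% → Northern Air
Medium-haul: Northern Air 84/238 = 35.3%, SkyWest 41/137 = 29.9% → Northern Air
Short-haul: Northern Air 12/18 = 66.7%, SkyWest 73/129 = 56.6% → Northern Air
Overall: Northern Air 183/1059 = 17.3%, SkyWest 184/1634 = 11.3% → Northern Air
Northern Air wins overall and in every route group — no reversal.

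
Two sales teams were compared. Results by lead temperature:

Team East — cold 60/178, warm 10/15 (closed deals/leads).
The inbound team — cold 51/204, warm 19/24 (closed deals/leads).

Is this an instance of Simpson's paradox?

Cold: Team East 60/178 = 33.7%, the inbound team 51/204 = 25.0% → Team East
Warm: Team East 10/15 = 66.7%, the inbound team 19/24 = 79.2% → the inbound team
Overall: Team East 70/193 = 36.3%, the inbound team 70/228 = 30.7% → Team East
Neither sweeps: Team East wins 1 of 2 groups, the inbound team wins 1. Team East wins overall but not every group — no Simpson reversal.

No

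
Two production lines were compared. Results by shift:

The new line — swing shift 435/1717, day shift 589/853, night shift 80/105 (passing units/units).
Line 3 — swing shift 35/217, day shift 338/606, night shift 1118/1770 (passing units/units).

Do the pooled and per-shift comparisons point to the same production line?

No

Swing shift: the new line 435/1717 = 25.3%, Line 3 35/217 = 16.1% → the new line
Day shift: the new line 589/853 = 69.1%, Line 3 338/606 = 55.8% → the new line
Night shift: the new line 80/105 = 76.2%, Line 3 1118/1770 = 63.2% → the new line
Overall: the new line 1104/2675 = 41.3%, Line 3 1491/2593 = 57.5% → Line 3
The new line wins each shift group but Line 3 wins overall — the comparison reverses. The new line's units skew toward swing shift, which has a lower base rate.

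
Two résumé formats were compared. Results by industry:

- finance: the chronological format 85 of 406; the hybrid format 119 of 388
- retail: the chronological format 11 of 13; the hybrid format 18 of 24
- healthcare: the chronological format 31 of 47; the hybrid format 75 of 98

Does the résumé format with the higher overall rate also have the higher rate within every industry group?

No

Finance: the chronological format 85/406 = 20.9%, the hybrid format 119/388 = 30.7% → the hybrid format
Retail: the chronological format 11/13 = 84.6%, the hybrid format 18/24 = 75.0% → the chronological format
Healthcare: the chronological format 31/47 = 66.0%, the hybrid format 75/98 = 76.5% → the hybrid format
Overall: the chronological format 127/466 = 27.3%, the hybrid format 212/510 = 41.6% → the hybrid format
Neither sweeps: the chronological format wins 1 of 3 groups, the hybrid format wins 2. The hybrid format wins overall but not every group — no Simpson reversal.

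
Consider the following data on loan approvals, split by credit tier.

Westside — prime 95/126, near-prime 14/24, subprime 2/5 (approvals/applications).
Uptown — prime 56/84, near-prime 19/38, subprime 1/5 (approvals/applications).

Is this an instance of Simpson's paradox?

Prime: Westside 95/126 = 75.4%, Uptown 56/84 = 66.7% → Westside
Near-prime: Westside 14/24 = 58.3%, Uptown 19/38 = 50.0% → Westside
Subprime: Westside 2/5 = 40.0%, Uptown 1/5 = 20.0% → Westside
Overall: Westside 111/155 = 71.6%, Uptown 76/127 = 59.8% → Westside
Westside wins overall and in every credit group — no reversal.

No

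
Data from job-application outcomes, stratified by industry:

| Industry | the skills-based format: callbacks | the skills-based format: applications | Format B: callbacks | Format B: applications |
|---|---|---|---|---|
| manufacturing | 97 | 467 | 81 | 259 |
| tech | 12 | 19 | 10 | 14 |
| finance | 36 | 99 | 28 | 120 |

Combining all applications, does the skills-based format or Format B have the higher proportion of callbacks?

Manufacturing: the skills-based format 97/467 = 20.8%, Format B 81/259 = 31.3% → Format B
Tech: the skills-based format 12/19 = 63.2%, Format B 10/14 = 71.4% → Format B
Finance: the skills-based format 36/99 = 36.4%, Format B 28/120 = 23.3% → the skills-based format
Overall: the skills-based format 145/585 = 24.8%, Format B 119/393 = 30.3% → Format B
(Neither sweeps every industry group, but Format B has the higher pooled rate.)

Format B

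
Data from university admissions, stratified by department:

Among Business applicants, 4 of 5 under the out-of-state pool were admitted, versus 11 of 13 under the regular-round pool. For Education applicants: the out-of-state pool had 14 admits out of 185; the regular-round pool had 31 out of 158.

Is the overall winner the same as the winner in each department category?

Yes

Business: the out-of-state pool 4/5 = 80.0%, the regular-round pool 11/13 = 84.6% → the regular-round pool
Education: the out-of-state pool 14/185 = 7.6%, the regular-round pool 31/158 = 19.6% → the regular-round pool
Overall: the out-of-state pool 18/190 = 9.5%, the regular-round pool 42/171 = 24.6% → the regular-round pool
The regular-round pool wins overall and in every department group — no reversal.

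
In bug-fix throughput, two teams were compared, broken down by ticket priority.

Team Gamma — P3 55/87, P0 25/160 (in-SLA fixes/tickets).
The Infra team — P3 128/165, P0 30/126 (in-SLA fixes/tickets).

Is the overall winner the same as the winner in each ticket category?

P3: Team Gamma 55/87 = 63.2%, the Infra team 128/165 = 77.6% → the Infra team
P0: Team Gamma 25/160 = 15.6%, the Infra team 30/126 = 23.8% → the Infra team
Overall: Team Gamma 80/247 = 32.4%, the Infra team 158/291 = 54.3% → the Infra team
The Infra team wins overall and in every ticket group — no reversal.

Yes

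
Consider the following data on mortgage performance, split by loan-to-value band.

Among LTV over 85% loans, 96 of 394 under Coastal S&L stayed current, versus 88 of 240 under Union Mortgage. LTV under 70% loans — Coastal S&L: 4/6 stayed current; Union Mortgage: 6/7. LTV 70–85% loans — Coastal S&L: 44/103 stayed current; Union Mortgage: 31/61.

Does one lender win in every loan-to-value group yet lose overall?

LTV over 85%: Coastal S&L 96/394 = 24.4%, Union Mortgage 88/240 = 36.7% → Union Mortgage
LTV under 70%: Coastal S&L 4/6 = 66.7%, Union Mortgage 6/7 = 85.7% → Union Mortgage
LTV 70–85%: Coastal S&L 44/103 = 42.7%, Union Mortgage 31/61 = 50.8% → Union Mortgage
Overall: Coastal S&L 144/503 = 28.6%, Union Mortgage 125/308 = 40.6% → Union Mortgage
Union Mortgage wins overall and in every loan-to-value group — no reversal.

No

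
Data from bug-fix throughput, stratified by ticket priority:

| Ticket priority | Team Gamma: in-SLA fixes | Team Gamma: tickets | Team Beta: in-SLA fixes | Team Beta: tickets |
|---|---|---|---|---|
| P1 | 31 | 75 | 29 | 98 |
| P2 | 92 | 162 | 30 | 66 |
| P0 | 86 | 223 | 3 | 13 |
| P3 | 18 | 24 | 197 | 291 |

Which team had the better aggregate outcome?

P1: Team Gamma 31/75 = 41.3%, Team Beta 29/98 = 29.6% → Team Gamma
P2: Team Gamma 92/162 = 56.8%, Team Beta 30/66 = 45.5% → Team Gamma
P0: Team Gamma 86/223 = 38.6%, Team Beta 3/13 = 23.1% → Team Gamma
P3: Team Gamma 18/24 = 75.0%, Team Beta 197/291 = 67.7% → Team Gamma
Overall: Team Gamma 227/484 = 46.9%, Team Beta 259/468 = 55.3% → Team Beta
(Team Gamma wins every ticket group but Team Beta wins overall — Team Gamma's tickets skew toward the low-rate P0 group.)

Team Beta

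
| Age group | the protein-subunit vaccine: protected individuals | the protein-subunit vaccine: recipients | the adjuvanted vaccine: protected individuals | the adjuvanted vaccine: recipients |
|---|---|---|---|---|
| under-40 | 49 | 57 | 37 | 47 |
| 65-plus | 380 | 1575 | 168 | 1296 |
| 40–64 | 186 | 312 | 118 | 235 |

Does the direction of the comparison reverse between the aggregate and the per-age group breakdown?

No

Under-40: the protein-subunit vaccine 49/57 = 86.0%, the adjuvanted vaccine 37/47 = 78.7% → the protein-subunit vaccine
65-plus: the protein-subunit vaccine 380/1575 = 24.1%, the adjuvanted vaccine 168/1296 = 13.0% → the protein-subunit vaccine
40–64: the protein-subunit vaccine 186/312 = 59.6%, the adjuvanted vaccine 118/235 = 50.2% → the protein-subunit vaccine
Overall: the protein-subunit vaccine 615/1944 = 31.6%, the adjuvanted vaccine 323/1578 = 20.5% → the protein-subunit vaccine
The protein-subunit vaccine wins overall and in every age group — no reversal.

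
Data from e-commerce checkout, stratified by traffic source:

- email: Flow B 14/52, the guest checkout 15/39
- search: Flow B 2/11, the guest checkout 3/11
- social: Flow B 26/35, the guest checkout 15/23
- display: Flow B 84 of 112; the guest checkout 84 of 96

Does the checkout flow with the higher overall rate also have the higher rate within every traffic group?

No

Email: Flow B 14/52 = 26.9%, the guest checkout 15/39 = 38.5% → the guest checkout
Search: Flow B 2/11 = 18.2%, the guest checkout 3/11 = 27.3% → the guest checkout
Social: Flow B 26/35 = 74.3%, the guest checkout 15/23 = 65.2% → Flow B
Display: Flow B 84/112 = 75.0%, the guest checkout 84/96 = 87.5% → the guest checkout
Overall: Flow B 126/210 = 60.0%, the guest checkout 117/169 = 69.2% → the guest checkout
Neither sweeps: Flow B wins 1 of 4 groups, the guest checkout wins 3. The guest checkout wins overall but not every group — no Simpson reversal.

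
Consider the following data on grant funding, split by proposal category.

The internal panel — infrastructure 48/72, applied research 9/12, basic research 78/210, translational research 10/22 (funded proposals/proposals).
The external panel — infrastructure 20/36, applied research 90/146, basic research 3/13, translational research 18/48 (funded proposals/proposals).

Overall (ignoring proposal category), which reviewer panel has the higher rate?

the external panel

Infrastructure: the internal panel 48/72 = 66.7%, the external panel 20/36 = 55.6% → the internal panel
Applied research: the internal panel 9/12 = 75.0%, the external panel 90/146 = 61.6% → the internal panel
Basic research: the internal panel 78/210 = 37.1%, the external panel 3/13 = 23.1% → the internal panel
Translational research: the internal panel 10/22 = 45.5%, the external panel 18/48 = 37.5% → the internal panel
Overall: the internal panel 145/316 = 45.9%, the external panel 131/243 = 53.9% → the external panel
(The internal panel wins every proposal group but the external panel wins overall — the internal panel's proposals skew toward the low-rate basic research group.)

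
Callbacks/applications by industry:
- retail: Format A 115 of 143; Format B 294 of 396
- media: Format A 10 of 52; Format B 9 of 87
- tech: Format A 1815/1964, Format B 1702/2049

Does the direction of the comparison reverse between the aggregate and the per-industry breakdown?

Retail: Format A 115/143 = 80.4%, Format B 294/396 = 74.2% → Format A
Media: Format A 10/52 = 19.2%, Format B 9/87 = 10.3% → Format A
Tech: Format A 1815/1964 = 92.4%, Format B 1702/2049 = 83.1% → Format A
Overall: Format A 1940/2159 = 89.9%, Format B 2005/2532 = 79.2% → Format A
Format A wins overall and in every industry group — no reversal.

No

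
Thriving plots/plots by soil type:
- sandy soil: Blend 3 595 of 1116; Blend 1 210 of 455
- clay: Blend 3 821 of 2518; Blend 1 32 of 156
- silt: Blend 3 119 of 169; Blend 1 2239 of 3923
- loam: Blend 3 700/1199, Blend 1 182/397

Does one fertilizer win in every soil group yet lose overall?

Yes

Sandy soil: Blend 3 595/1116 = 53.3%, Blend 1 210/455 = 46.2% → Blend 3
Clay: Blend 3 821/2518 = 32.6%, Blend 1 32/156 = 20.5% → Blend 3
Silt: Blend 3 119/169 = 70.4%, Blend 1 2239/3923 = 57.1% → Blend 3
Loam: Blend 3 700/1199 = 58.4%, Blend 1 182/397 = 45.8% → Blend 3
Overall: Blend 3 2235/5002 = 44.7%, Blend 1 2663/4931 = 54.0% → Blend 1
Blend 3 wins each soil group but Blend 1 wins overall — the comparison reverses. Blend 3's plots skew toward clay, which has a lower base rate.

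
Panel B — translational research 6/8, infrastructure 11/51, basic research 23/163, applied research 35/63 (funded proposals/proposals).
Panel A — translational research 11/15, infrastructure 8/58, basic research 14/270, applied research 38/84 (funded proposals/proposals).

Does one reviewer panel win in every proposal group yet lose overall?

Translational research: Panel B 6/8 = 75.0%, Panel A 11/15 = 73.3% → Panel B
Infrastructure: Panel B 11/51 = 21.6%, Panel A 8/58 = 13.8% → Panel B
Basic research: Panel B 23/163 = 14.1%, Panel A 14/270 = 5.2% → Panel B
Applied research: Panel B 35/63 = 55.6%, Panel A 38/84 = 45.2% → Panel B
Overall: Panel B 75/285 = 26.3%, Panel A 71/427 = 16.6% → Panel B
Panel B wins overall and in every proposal group — no reversal.

No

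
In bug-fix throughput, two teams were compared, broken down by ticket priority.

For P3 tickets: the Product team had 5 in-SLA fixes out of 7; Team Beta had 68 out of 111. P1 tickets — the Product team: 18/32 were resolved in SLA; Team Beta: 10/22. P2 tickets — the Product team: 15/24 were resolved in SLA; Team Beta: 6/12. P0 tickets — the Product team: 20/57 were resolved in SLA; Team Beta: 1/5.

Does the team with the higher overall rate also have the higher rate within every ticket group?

No

P3: the Product team 5/7 = 71.4%, Team Beta 68/111 = 61.3% → the Product team
P1: the Product team 18/32 = 56.2%, Team Beta 10/22 = 45.5% → the Product team
P2: the Product team 15/24 = 62.5%, Team Beta 6/12 = 50.0% → the Product team
P0: the Product team 20/57 = 35.1%, Team Beta 1/5 = 20.0% → the Product team
Overall: the Product team 58/120 = 48.3%, Team Beta 85/150 = 56.7% → Team Beta
The Product team wins each ticket group but Team Beta wins overall — the comparison reverses. The Product team's tickets skew toward P0, which has a lower base rate.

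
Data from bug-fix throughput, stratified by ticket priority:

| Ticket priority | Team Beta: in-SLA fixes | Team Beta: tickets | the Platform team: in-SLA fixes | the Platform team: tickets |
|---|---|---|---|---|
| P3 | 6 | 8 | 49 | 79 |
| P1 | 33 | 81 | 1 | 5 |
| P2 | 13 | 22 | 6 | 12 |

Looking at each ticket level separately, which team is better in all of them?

Team Beta

P3: Team Beta 6/8 = 75.0%, the Platform team 49/79 = 62.0% → Team Beta
P1: Team Beta 33/81 = 40.7%, the Platform team 1/5 = 20.0% → Team Beta
P2: Team Beta 13/22 = 59.1%, the Platform team 6/12 = 50.0% → Team Beta
Team Beta has the higher rate in all 3 groups.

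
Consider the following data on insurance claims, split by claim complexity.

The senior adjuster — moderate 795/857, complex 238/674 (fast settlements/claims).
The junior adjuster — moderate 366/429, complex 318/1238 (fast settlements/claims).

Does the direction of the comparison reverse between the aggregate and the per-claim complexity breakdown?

Moderate: the senior adjuster 795/857 = 92.8%, the junior adjuster 366/429 = 85.3% → the senior adjuster
Complex: the senior adjuster 238/674 = 35.3%, the junior adjuster 318/1238 = 25.7% → the senior adjuster
Overall: the senior adjuster 1033/1531 = 67.5%, the junior adjuster 684/1667 = 41.0% → the senior adjuster
The senior adjuster wins overall and in every claim group — no reversal.

No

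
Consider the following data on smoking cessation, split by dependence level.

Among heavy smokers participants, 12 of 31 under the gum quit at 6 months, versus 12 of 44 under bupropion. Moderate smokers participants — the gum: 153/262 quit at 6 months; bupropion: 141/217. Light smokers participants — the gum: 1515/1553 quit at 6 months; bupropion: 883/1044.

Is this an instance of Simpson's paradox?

Heavy smokers: the gum 12/31 = 38.7%, bupropion 12/44 = 27.3% → the gum
Moderate smokers: the gum 153/262 = 58.4%, bupropion 141/217 = 65.0% → bupropion
Light smokers: the gum 1515/1553 = 97.6%, bupropion 883/1044 = 84.6% → the gum
Overall: the gum 1680/1846 = 91.0%, bupropion 1036/1305 = 79.4% → the gum
Neither sweeps: the gum wins 2 of 3 groups, bupropion wins 1. The gum wins overall but not every group — no Simpson reversal.

No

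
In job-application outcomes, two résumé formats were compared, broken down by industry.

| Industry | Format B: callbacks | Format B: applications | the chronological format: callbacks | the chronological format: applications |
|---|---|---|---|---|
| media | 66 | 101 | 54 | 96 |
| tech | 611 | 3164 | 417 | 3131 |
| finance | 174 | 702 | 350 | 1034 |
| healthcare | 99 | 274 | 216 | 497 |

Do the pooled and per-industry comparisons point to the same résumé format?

Media: Format B 66/101 = 65.3%, the chronological format 54/96 = 56.2% → Format B
Tech: Format B 611/3164 = 19.3%, the chronological format 417/3131 = 13.3% → Format B
Finance: Format B 174/702 = 24.8%, the chronological format 350/1034 = 33.8% → the chronological format
Healthcare: Format B 99/274 = 36.1%, the chronological format 216/497 = 43.5% → the chronological format
Overall: Format B 950/4241 = 22.4%, the chronological format 1037/4758 = 21.8% → Format B
Neither sweeps: Format B wins 2 of 4 groups, the chronological format wins 2. Format B wins overall but not every group — no Simpson reversal.

No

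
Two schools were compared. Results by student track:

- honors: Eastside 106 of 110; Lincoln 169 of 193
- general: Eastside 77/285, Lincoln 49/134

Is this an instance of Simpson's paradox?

Honors: Eastside 106/110 = 96.4%, Lincoln 169/193 = 87.6% → Eastside
General: Eastside 77/285 = 27.0%, Lincoln 49/134 = 36.6% → Lincoln
Overall: Eastside 183/395 = 46.3%, Lincoln 218/327 = 66.7% → Lincoln
Neither sweeps: Eastside wins 1 of 2 groups, Lincoln wins 1. Lincoln wins overall but not every group — no Simpson reversal.

No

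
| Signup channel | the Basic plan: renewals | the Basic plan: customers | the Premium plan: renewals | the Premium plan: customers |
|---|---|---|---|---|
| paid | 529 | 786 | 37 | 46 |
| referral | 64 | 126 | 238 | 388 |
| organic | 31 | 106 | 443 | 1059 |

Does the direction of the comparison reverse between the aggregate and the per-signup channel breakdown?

Yes

Paid: the Basic plan 529/786 = 67.3%, the Premium plan 37/46 = 80.4% → the Premium plan
Referral: the Basic plan 64/126 = 50.8%, the Premium plan 238/388 = 61.3% → the Premium plan
Organic: the Basic plan 31/106 = 29.2%, the Premium plan 443/1059 = 41.8% → the Premium plan
Overall: the Basic plan 624/1018 = 61.3%, the Premium plan 718/1493 = 48.1% → the Basic plan
The Premium plan wins each signup group but the Basic plan wins overall — the comparison reverses. The Premium plan's customers skew toward organic, which has a lower base rate.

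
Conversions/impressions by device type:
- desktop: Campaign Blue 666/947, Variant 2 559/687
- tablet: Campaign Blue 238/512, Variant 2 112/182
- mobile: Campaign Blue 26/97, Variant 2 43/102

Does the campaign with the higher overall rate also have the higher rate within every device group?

Yes

Desktop: Campaign Blue 666/947 = 70.3%, Variant 2 559/687 = 81.4% → Variant 2
Tablet: Campaign Blue 238/512 = 46.5%, Variant 2 112/182 = 61.5% → Variant 2
Mobile: Campaign Blue 26/97 = 26.8%, Variant 2 43/102 = 42.2% → Variant 2
Overall: Campaign Blue 930/1556 = 59.8%, Variant 2 714/971 = 73.5% → Variant 2
Variant 2 wins overall and in every device group — no reversal.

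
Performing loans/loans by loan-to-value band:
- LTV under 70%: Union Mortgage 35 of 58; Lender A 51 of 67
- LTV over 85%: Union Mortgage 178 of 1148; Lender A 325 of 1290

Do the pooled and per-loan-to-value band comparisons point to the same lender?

LTV under 70%: Union Mortgage 35/58 = 60.3%, Lender A 51/67 = 76.1% → Lender A
LTV over 85%: Union Mortgage 178/1148 = 15.5%, Lender A 325/1290 = 25.2% → Lender A
Overall: Union Mortgage 213/1206 = 17.7%, Lender A 376/1357 = 27.7% → Lender A
Lender A wins overall and in every loan-to-value group — no reversal.

Yes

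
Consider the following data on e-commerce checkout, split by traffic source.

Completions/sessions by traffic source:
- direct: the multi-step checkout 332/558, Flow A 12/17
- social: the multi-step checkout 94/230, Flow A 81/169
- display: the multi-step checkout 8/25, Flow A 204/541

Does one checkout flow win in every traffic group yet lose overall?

Yes

Direct: the multi-step checkout 332/558 = 59.5%, Flow A 12/17 = 70.6% → Flow A
Social: the multi-step checkout 94/230 = 40.9%, Flow A 81/169 = 47.9% → Flow A
Display: the multi-step checkout 8/25 = 32.0%, Flow A 204/541 = 37.7% → Flow A
Overall: the multi-step checkout 434/813 = 53.4%, Flow A 297/727 = 40.9% → the multi-step checkout
Flow A wins each traffic group but the multi-step checkout wins overall — the comparison reverses. Flow A's sessions skew toward display, which has a lower base rate.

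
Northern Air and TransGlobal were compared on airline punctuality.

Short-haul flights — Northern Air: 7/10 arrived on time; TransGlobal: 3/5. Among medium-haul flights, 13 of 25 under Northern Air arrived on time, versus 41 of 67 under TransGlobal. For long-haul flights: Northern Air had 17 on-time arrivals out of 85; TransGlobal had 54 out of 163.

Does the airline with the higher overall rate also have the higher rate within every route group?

No

Short-haul: Northern Air 7/10 = 70.0%, TransGlobal 3/5 = 60.0% → Northern Air
Medium-haul: Northern Air 13/25 = 52.0%, TransGlobal 41/67 = 61.2% → TransGlobal
Long-haul: Northern Air 17/85 = 20.0%, TransGlobal 54/163 = 33.1% → TransGlobal
Overall: Northern Air 37/120 = 30.8%, TransGlobal 98/235 = 41.7% → TransGlobal
Neither sweeps: Northern Air wins 1 of 3 groups, TransGlobal wins 2. TransGlobal wins overall but not every group — no Simpson reversal.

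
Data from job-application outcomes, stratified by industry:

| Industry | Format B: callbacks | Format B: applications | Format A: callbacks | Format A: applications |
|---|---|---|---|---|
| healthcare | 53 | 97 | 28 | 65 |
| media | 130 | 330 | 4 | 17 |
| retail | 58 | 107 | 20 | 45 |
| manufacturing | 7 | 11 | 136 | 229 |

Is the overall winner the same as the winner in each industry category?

Healthcare: Format B 53/97 = 54.6%, Format A 28/65 = 43.1% → Format B
Media: Format B 130/330 = 39.4%, Format A 4/17 = 23.5% → Format B
Retail: Format B 58/107 = 54.2%, Format A 20/45 = 44.4% → Format B
Manufacturing: Format B 7/11 = 63.6%, Format A 136/229 = 59.4% → Format B
Overall: Format B 248/545 = 45.5%, Format A 188/356 = 52.8% → Format A
Format B wins each industry group but Format A wins overall — the comparison reverses. Format B's applications skew toward media, which has a lower base rate.

No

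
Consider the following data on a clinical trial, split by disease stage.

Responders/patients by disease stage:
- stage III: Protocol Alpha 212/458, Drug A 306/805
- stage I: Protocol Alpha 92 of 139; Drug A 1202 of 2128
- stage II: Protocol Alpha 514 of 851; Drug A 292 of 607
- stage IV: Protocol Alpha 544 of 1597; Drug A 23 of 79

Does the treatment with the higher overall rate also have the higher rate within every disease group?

Stage III: Protocol Alpha 212/458 = 46.3%, Drug A 306/805 = 38.0% → Protocol Alpha
Stage I: Protocol Alpha 92/139 = 66.2%, Drug A 1202/2128 = 56.5% → Protocol Alpha
Stage II: Protocol Alpha 514/851 = 60.4%, Drug A 292/607 = 48.1% → Protocol Alpha
Stage IV: Protocol Alpha 544/1597 = 34.1%, Drug A 23/79 = 29.1% → Protocol Alpha
Overall: Protocol Alpha 1362/3045 = 44.7%, Drug A 1823/3619 = 50.4% → Drug A
Protocol Alpha wins each disease group but Drug A wins overall — the comparison reverses. Protocol Alpha's patients skew toward stage IV, which has a lower base rate.

No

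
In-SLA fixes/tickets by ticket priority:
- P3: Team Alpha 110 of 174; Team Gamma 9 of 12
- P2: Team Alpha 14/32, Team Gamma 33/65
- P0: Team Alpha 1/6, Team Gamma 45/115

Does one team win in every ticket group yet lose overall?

P3: Team Alpha 110/174 = 63.2%, Team Gamma 9/12 = 75.0% → Team Gamma
P2: Team Alpha 14/32 = 43.8%, Team Gamma 33/65 = 50.8% → Team Gamma
P0: Team Alpha 1/6 = 16.7%, Team Gamma 45/115 = 39.1% → Team Gamma
Overall: Team Alpha 125/212 = 59.0%, Team Gamma 87/192 = 45.3% → Team Alpha
Team Gamma wins each ticket group but Team Alpha wins overall — the comparison reverses. Team Gamma's tickets skew toward P0, which has a lower base rate.

Yes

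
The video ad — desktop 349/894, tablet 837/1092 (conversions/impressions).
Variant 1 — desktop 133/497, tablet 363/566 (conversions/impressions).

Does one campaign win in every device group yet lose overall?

No

Desktop: the video ad 349/894 = 39.0%, Variant 1 133/497 = 26.8% → the video ad
Tablet: the video ad 837/1092 = 76.6%, Variant 1 363/566 = 64.1% → the video ad
Overall: the video ad 1186/1986 = 59.7%, Variant 1 496/1063 = 46.7% → the video ad
The video ad wins overall and in every device group — no reversal.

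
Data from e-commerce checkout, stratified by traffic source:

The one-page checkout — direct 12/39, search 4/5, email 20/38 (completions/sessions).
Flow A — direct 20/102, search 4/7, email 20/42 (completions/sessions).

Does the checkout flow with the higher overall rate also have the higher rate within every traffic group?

Direct: the one-page checkout 12/39 = 30.8%, Flow A 20/102 = 19.6% → the one-page checkout
Search: the one-page checkout 4/5 = 80.0%, Flow A 4/7 = 57.1% → the one-page checkout
Email: the one-page checkout 20/38 = 52.6%, Flow A 20/42 = 47.6% → the one-page checkout
Overall: the one-page checkout 36/82 = 43.9%, Flow A 44/151 = 29.1% → the one-page checkout
The one-page checkout wins overall and in every traffic group — no reversal.

Yes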